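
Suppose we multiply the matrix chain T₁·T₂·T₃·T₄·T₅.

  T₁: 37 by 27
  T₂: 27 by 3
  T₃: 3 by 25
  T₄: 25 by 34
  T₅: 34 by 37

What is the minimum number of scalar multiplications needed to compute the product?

Adjacent pairs: T₁T₂ = 37·27·3 = 2997; T₂T₃ = 27·3·25 = 2025; T₃T₄ = 3·25·34 = 2550; T₄T₅ = 25·34·37 = 31450.
Length 3: T₁..T₃: k=1: 0+2025+37·27·25=27000; k=2: 2997+0+37·3·25=5772 → min 5772 | T₂..T₄: k=2: 0+2550+27·3·34=5304; k=3: 2025+0+27·25·34=24975 → min 5304 | T₃..T₅: k=3: 0+31450+3·25·37=34225; k=4: 2550+0+3·34·37=6324 → min 6324.
Length 4: T₁..T₄: k=1: 0+5304+37·27·34=39270; k=2: 2997+2550+37·3·34=9321; k=3: 5772+0+37·25·34=37222 → min 9321 | T₂..T₅: k=2: 0+6324+27·3·37=9321; k=3: 2025+31450+27·25·37=58450; k=4: 5304+0+27·34·37=39270 → min 9321.
Length 5: T₁..T₅: k=1: 0+9321+37·27·37=46284; k=2: 2997+6324+37·3·37=13428; k=3: 5772+31450+37·25·37=71447; k=4: 9321+0+37·34·37=55867 → min 13428.
Optimal order: ((T₁·T₂)·((T₃·T₄)·T₅)) with cost 13428.

13428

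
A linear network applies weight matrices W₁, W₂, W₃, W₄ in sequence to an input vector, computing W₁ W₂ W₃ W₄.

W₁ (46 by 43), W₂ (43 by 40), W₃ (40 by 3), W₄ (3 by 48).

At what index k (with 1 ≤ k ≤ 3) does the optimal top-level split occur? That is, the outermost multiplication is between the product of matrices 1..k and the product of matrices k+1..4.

3

Adjacent pairs: W₁W₂ = 46·43·40 = 79120; W₂W₃ = 43·40·3 = 5160; W₃W₄ = 40·3·48 = 5760.
Length 3: W₁..W₃: k=1: 0+5160+46·43·3=11094; k=2: 79120+0+46·40·3=84640 → min 11094 | W₂..W₄: k=2: 0+5760+43·40·48=88320; k=3: 5160+0+43·3·48=11352 → min 11352.
Top-level splits: k=1: (W₁..W₁)·(W₂..W₄) → 0+11352+46·43·48 = 106296; k=2: (W₁..W₂)·(W₃..W₄) → 79120+5760+46·40·48 = 173200; k=3: (W₁..W₃)·(W₄..W₄) → 11094+0+46·3·48 = 17718.
Best split is after W₃, i.e. k = 3.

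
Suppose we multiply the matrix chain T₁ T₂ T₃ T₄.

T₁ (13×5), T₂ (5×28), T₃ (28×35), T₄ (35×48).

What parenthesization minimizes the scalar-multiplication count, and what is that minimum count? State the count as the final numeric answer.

Adjacent pairs: T₁T₂ = 13·5·28 = 1820; T₂T₃ = 5·28·35 = 4900; T₃T₄ = 28·35·48 = 47040.
Length 3: T₁..T₃: k=1: 0+4900+13·5·35=7175; k=2: 1820+0+13·28·35=14560 → min 7175 | T₂..T₄: k=2: 0+47040+5·28·48=53760; k=3: 4900+0+5·35·48=13300 → min 13300.
Length 4: T₁..T₄: k=1: 0+13300+13·5·48=16420; k=2: 1820+47040+13·28·48=66332; k=3: 7175+0+13·35·48=29015 → min 16420.
Optimal parenthesization: (T₁ ((T₂ T₃) T₄)) with cost 16420.

16420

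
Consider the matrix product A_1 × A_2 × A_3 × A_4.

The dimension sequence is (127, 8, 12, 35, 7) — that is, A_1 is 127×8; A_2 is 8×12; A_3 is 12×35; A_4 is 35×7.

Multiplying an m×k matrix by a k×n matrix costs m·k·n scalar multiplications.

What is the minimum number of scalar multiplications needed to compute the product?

10724

Adjacent pairs: A_1A_2 = 127·8·12 = 12192; A_2A_3 = 8·12·35 = 3360; A_3A_4 = 12·35·7 = 2940.
Length 3: A_1..A_3: k=1: 0+3360+127·8·35=38920; k=2: 12192+0+127·12·35=65532 → min 38920 | A_2..A_4: k=2: 0+2940+8·12·7=3612; k=3: 3360+0+8·35·7=5320 → min 3612.
Length 4: A_1..A_4: k=1: 0+3612+127·8·7=10724; k=2: 12192+2940+127·12·7=25800; k=3: 38920+0+127·35·7=70035 → min 10724.
Optimal order: (A_1 × (A_2 × (A_3 × A_4))) with cost 10724.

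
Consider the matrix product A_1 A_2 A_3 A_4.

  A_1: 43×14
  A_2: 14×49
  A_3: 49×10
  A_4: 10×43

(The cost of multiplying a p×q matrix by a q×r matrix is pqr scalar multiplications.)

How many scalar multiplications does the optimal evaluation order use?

31370

Adjacent pairs: A_1A_2 = 43·14·49 = 29498; A_2A_3 = 14·49·10 = 6860; A_3A_4 = 49·10·43 = 21070.
Length 3: A_1..A_3: k=1: 0+6860+43·14·10=12880; k=2: 29498+0+43·49·10=50568 → min 12880 | A_2..A_4: k=2: 0+21070+14·49·43=50568; k=3: 6860+0+14·10·43=12880 → min 12880.
Length 4: A_1..A_4: k=1: 0+12880+43·14·43=38766; k=2: 29498+21070+43·49·43=141169; k=3: 12880+0+43·10·43=31370 → min 31370.
Optimal order: ((A_1 (A_2 A_3)) A_4) with cost 31370.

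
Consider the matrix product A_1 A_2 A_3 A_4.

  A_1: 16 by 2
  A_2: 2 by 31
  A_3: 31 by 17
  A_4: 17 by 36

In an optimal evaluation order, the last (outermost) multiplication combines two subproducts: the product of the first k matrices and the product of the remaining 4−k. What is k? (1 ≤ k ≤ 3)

Adjacent pairs: A_1A_2 = 16·2·31 = 992; A_2A_3 = 2·31·17 = 1054; A_3A_4 = 31·17·36 = 18972.
Length 3: A_1..A_3: k=1: 0+1054+16·2·17=1598; k=2: 992+0+16·31·17=9424 → min 1598 | A_2..A_4: k=2: 0+18972+2·31·36=21204; k=3: 1054+0+2·17·36=2278 → min 2278.
Top-level splits: k=1: (A_1..A_1)·(A_2..A_4) → 0+2278+16·2·36 = 3430; k=2: (A_1..A_2)·(A_3..A_4) → 992+18972+16·31·36 = 37820; k=3: (A_1..A_3)·(A_4..A_4) → 1598+0+16·17·36 = 11390.
Best split is after A_1, i.e. k = 1.

1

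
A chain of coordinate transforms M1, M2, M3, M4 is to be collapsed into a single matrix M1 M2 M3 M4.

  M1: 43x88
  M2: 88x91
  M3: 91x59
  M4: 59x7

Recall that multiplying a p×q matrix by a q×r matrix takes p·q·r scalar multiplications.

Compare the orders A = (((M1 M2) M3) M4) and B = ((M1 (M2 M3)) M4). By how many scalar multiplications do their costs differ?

120517

Order A = (((M1 M2) M3) M4): (M1 M2): 43×88 by 88×91 → 43×91, cost 43·88·91 = 344344; ((M1 M2) M3): 43×91 by 91×59 → 43×59, cost 43·91·59 = 230867; cumulative 575211; (((M1 M2) M3) M4): 43×59 by 59×7 → 43×7, cost 43·59·7 = 17759; cumulative 592970. Total 592970.
Order B = ((M1 (M2 M3)) M4): (M2 M3): 88×91 by 91×59 → 88×59, cost 88·91·59 = 472472; (M1 (M2 M3)): 43×88 by 88×59 → 43×59, cost 43·88·59 = 223256; cumulative 695728; ((M1 (M2 M3)) M4): 43×59 by 59×7 → 43×7, cost 43·59·7 = 17759; cumulative 713487. Total 713487.
Difference: |592970 − 713487| = 120517.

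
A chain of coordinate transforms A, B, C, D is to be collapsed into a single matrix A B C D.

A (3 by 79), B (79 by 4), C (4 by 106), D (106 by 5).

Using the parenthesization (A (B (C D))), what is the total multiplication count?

(C D): 4×106 by 106×5 → 4×5, cost 4·106·5 = 2120
(B (C D)): 79×4 by 4×5 → 79×5, cost 79·4·5 = 1580; cumulative 3700
(A (B (C D))): 3×79 by 79×5 → 3×5, cost 3·79·5 = 1185; cumulative 4885
Total: 4885 scalar multiplications.

4885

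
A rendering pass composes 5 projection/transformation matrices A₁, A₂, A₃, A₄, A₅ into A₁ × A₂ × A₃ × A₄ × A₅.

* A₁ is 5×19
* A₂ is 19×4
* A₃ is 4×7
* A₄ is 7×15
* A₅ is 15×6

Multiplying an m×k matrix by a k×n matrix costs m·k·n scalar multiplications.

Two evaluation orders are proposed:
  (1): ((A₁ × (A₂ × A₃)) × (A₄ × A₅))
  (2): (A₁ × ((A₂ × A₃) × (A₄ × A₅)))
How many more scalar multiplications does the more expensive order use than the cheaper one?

Order (1) = ((A₁ × (A₂ × A₃)) × (A₄ × A₅)): (A₂ × A₃): 19×4 by 4×7 → 19×7, cost 19·4·7 = 532; (A₁ × (A₂ × A₃)): 5×19 by 19×7 → 5×7, cost 5·19·7 = 665; cumulative 1197; (A₄ × A₅): 7×15 by 15×6 → 7×6, cost 7·15·6 = 630; ((A₁ × (A₂ × A₃)) × (A₄ × A₅)): 5×7 by 7×6 → 5×6, cost 5·7·6 = 210; cumulative 2037. Total 2037.
Order (2) = (A₁ × ((A₂ × A₃) × (A₄ × A₅))): (A₂ × A₃): 19×4 by 4×7 → 19×7, cost 19·4·7 = 532; (A₄ × A₅): 7×15 by 15×6 → 7×6, cost 7·15·6 = 630; ((A₂ × A₃) × (A₄ × A₅)): 19×7 by 7×6 → 19×6, cost 19·7·6 = 798; cumulative 1960; (A₁ × ((A₂ × A₃) × (A₄ × A₅))): 5×19 by 19×6 → 5×6, cost 5·19·6 = 570; cumulative 2530. Total 2530.
Difference: |2037 − 2530| = 493.

493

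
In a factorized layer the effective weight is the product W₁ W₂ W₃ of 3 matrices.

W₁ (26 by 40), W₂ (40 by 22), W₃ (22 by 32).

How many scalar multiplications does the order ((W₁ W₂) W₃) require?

(W₁ W₂): 26×40 by 40×22 → 26×22, cost 26·40·22 = 22880
((W₁ W₂) W₃): 26×22 by 22×32 → 26×32, cost 26·22·32 = 18304; cumulative 41184
Total: 41184 scalar multiplications.

41184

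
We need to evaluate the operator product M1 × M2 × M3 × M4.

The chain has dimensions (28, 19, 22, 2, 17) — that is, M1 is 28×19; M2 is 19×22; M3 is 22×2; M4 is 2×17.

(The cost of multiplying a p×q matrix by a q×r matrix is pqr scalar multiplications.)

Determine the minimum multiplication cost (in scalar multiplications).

2852

Adjacent pairs: M1M2 = 28·19·22 = 11704; M2M3 = 19·22·2 = 836; M3M4 = 22·2·17 = 748.
Length 3: M1..M3: k=1: 0+836+28·19·2=1900; k=2: 11704+0+28·22·2=12936 → min 1900 | M2..M4: k=2: 0+748+19·22·17=7854; k=3: 836+0+19·2·17=1482 → min 1482.
Length 4: M1..M4: k=1: 0+1482+28·19·17=10526; k=2: 11704+748+28·22·17=22924; k=3: 1900+0+28·2·17=2852 → min 2852.
Optimal order: ((M1 × (M2 × M3)) × M4) with cost 2852.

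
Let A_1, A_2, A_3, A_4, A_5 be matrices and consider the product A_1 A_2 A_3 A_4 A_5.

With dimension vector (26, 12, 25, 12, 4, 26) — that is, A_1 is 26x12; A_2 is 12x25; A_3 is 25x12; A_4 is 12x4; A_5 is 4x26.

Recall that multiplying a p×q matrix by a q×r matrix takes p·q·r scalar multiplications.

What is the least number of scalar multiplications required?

6352

Adjacent pairs: A_1A_2 = 26·12·25 = 7800; A_2A_3 = 12·25·12 = 3600; A_3A_4 = 25·12·4 = 1200; A_4A_5 = 12·4·26 = 1248.
Length 3: A_1..A_3: k=1: 0+3600+26·12·12=7344; k=2: 7800+0+26·25·12=15600 → min 7344 | A_2..A_4: k=2: 0+1200+12·25·4=2400; k=3: 3600+0+12·12·4=4176 → min 2400 | A_3..A_5: k=3: 0+1248+25·12·26=9048; k=4: 1200+0+25·4·26=3800 → min 3800.
Length 4: A_1..A_4: k=1: 0+2400+26·12·4=3648; k=2: 7800+1200+26·25·4=11600; k=3: 7344+0+26·12·4=8592 → min 3648 | A_2..A_5: k=2: 0+3800+12·25·26=11600; k=3: 3600+1248+12·12·26=8592; k=4: 2400+0+12·4·26=3648 → min 3648.
Length 5: A_1..A_5: k=1: 0+3648+26·12·26=11760; k=2: 7800+3800+26·25·26=28500; k=3: 7344+1248+26·12·26=16704; k=4: 3648+0+26·4·26=6352 → min 6352.
Optimal order: ((A_1 (A_2 (A_3 A_4))) A_5) with cost 6352.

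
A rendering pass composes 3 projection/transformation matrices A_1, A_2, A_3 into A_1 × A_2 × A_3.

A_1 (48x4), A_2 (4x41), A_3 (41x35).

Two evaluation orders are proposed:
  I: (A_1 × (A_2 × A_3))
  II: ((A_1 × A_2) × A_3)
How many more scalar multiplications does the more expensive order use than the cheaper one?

Order I = (A_1 × (A_2 × A_3)): (A_2 × A_3): 4×41 by 41×35 → 4×35, cost 4·41·35 = 5740; (A_1 × (A_2 × A_3)): 48×4 by 4×35 → 48×35, cost 48·4·35 = 6720; cumulative 12460. Total 12460.
Order II = ((A_1 × A_2) × A_3): (A_1 × A_2): 48×4 by 4×41 → 48×41, cost 48·4·41 = 7872; ((A_1 × A_2) × A_3): 48×41 by 41×35 → 48×35, cost 48·41·35 = 68880; cumulative 76752. Total 76752.
Difference: |12460 − 76752| = 64292.

64292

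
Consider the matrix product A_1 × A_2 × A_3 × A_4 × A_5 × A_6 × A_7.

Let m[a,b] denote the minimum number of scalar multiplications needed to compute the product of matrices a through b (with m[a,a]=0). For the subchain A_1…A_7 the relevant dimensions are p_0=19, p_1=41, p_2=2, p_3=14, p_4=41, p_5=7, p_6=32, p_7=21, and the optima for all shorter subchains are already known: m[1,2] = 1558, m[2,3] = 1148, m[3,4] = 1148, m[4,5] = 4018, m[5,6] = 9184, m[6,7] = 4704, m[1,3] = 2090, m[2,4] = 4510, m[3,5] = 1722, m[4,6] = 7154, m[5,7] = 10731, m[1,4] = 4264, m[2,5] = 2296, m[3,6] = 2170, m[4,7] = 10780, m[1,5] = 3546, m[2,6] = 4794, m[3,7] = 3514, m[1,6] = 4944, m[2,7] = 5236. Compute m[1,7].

5870

m[1,7] = min over k∈[1,6] of m[1,k]+m[k+1,7]+p_{0}·p_k·p_{7}.
k=1: 0 + 5236 + 19·41·21 = 21595; k=2: 1558 + 3514 + 19·2·21 = 5870; k=3: 2090 + 10780 + 19·14·21 = 18456; k=4: 4264 + 10731 + 19·41·21 = 31354; k=5: 3546 + 4704 + 19·7·21 = 11043; k=6: 4944 + 0 + 19·32·21 = 17712.
Minimum: 5870 at k=2.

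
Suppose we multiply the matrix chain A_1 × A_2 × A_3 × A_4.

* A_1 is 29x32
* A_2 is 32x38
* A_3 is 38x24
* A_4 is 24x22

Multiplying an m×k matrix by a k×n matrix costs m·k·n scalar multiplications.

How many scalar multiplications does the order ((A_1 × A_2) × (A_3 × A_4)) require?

(A_1 × A_2): 29×32 by 32×38 → 29×38, cost 29·32·38 = 35264
(A_3 × A_4): 38×24 by 24×22 → 38×22, cost 38·24·22 = 20064
((A_1 × A_2) × (A_3 × A_4)): 29×38 by 38×22 → 29×22, cost 29·38·22 = 24244; cumulative 79572
Total: 79572 scalar multiplications.

79572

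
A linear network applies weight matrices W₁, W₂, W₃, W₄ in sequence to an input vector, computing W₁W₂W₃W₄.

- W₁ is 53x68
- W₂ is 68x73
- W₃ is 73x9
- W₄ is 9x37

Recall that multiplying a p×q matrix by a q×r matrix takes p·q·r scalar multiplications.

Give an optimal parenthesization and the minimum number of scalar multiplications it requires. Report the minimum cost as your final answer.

94761

Adjacent pairs: W₁W₂ = 53·68·73 = 263092; W₂W₃ = 68·73·9 = 44676; W₃W₄ = 73·9·37 = 24309.
Length 3: W₁..W₃: k=1: 0+44676+53·68·9=77112; k=2: 263092+0+53·73·9=297913 → min 77112 | W₂..W₄: k=2: 0+24309+68·73·37=207977; k=3: 44676+0+68·9·37=67320 → min 67320.
Length 4: W₁..W₄: k=1: 0+67320+53·68·37=200668; k=2: 263092+24309+53·73·37=430554; k=3: 77112+0+53·9·37=94761 → min 94761.
Optimal parenthesization: ((W₁(W₂W₃))W₄) with cost 94761.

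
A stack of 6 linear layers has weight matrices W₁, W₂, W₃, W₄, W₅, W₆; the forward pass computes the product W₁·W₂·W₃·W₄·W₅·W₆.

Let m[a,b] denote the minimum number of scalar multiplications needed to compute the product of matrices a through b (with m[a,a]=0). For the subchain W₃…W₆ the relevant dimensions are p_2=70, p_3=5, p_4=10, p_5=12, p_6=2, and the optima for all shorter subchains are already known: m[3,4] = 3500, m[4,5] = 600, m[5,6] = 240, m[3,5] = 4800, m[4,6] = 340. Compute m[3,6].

1040

m[3,6] = min over k∈[3,5] of m[3,k]+m[k+1,6]+p_{2}·p_k·p_{6}.
k=3: 0 + 340 + 70·5·2 = 1040; k=4: 3500 + 240 + 70·10·2 = 5140; k=5: 4800 + 0 + 70·12·2 = 6480.
Minimum: 1040 at k=3.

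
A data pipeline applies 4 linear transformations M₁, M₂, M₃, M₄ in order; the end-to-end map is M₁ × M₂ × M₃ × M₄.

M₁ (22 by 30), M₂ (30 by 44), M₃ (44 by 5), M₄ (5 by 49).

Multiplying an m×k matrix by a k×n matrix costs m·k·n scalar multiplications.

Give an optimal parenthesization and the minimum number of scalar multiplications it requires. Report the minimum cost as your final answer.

Adjacent pairs: M₁M₂ = 22·30·44 = 29040; M₂M₃ = 30·44·5 = 6600; M₃M₄ = 44·5·49 = 10780.
Length 3: M₁..M₃: k=1: 0+6600+22·30·5=9900; k=2: 29040+0+22·44·5=33880 → min 9900 | M₂..M₄: k=2: 0+10780+30·44·49=75460; k=3: 6600+0+30·5·49=13950 → min 13950.
Length 4: M₁..M₄: k=1: 0+13950+22·30·49=46290; k=2: 29040+10780+22·44·49=87252; k=3: 9900+0+22·5·49=15290 → min 15290.
Optimal parenthesization: ((M₁ × (M₂ × M₃)) × M₄) with cost 15290.

15290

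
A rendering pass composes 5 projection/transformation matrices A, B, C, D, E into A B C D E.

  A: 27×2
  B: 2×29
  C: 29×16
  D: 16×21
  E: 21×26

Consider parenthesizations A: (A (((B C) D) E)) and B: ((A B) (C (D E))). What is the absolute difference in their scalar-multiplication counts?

38628

Order A = (A (((B C) D) E)): (B C): 2×29 by 29×16 → 2×16, cost 2·29·16 = 928; ((B C) D): 2×16 by 16×21 → 2×21, cost 2·16·21 = 672; cumulative 1600; (((B C) D) E): 2×21 by 21×26 → 2×26, cost 2·21·26 = 1092; cumulative 2692; (A (((B C) D) E)): 27×2 by 2×26 → 27×26, cost 27·2·26 = 1404; cumulative 4096. Total 4096.
Order B = ((A B) (C (D E))): (A B): 27×2 by 2×29 → 27×29, cost 27·2·29 = 1566; (D E): 16×21 by 21×26 → 16×26, cost 16·21·26 = 8736; (C (D E)): 29×16 by 16×26 → 29×26, cost 29·16·26 = 12064; cumulative 20800; ((A B) (C (D E))): 27×29 by 29×26 → 27×26, cost 27·29·26 = 20358; cumulative 42724. Total 42724.
Difference: |4096 − 42724| = 38628.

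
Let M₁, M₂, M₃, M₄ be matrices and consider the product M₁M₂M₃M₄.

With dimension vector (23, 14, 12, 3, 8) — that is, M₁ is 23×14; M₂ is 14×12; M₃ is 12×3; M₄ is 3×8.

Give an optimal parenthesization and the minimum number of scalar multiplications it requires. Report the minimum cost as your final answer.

Adjacent pairs: M₁M₂ = 23·14·12 = 3864; M₂M₃ = 14·12·3 = 504; M₃M₄ = 12·3·8 = 288.
Length 3: M₁..M₃: k=1: 0+504+23·14·3=1470; k=2: 3864+0+23·12·3=4692 → min 1470 | M₂..M₄: k=2: 0+288+14·12·8=1632; k=3: 504+0+14·3·8=840 → min 840.
Length 4: M₁..M₄: k=1: 0+840+23·14·8=3416; k=2: 3864+288+23·12·8=6360; k=3: 1470+0+23·3·8=2022 → min 2022.
Optimal parenthesization: ((M₁(M₂M₃))M₄) with cost 2022.

2022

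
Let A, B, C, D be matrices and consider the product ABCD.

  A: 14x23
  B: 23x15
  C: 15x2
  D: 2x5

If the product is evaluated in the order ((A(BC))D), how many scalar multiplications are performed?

1474

(BC): 23×15 by 15×2 → 23×2, cost 23·15·2 = 690
(A(BC)): 14×23 by 23×2 → 14×2, cost 14·23·2 = 644; cumulative 1334
((A(BC))D): 14×2 by 2×5 → 14×5, cost 14·2·5 = 140; cumulative 1474
Total: 1474 scalar multiplications.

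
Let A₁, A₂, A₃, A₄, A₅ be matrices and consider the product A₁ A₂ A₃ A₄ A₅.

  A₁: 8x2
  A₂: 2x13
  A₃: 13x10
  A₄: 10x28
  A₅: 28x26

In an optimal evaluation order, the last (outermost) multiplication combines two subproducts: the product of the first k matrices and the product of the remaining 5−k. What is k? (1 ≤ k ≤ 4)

Adjacent pairs: A₁A₂ = 8·2·13 = 208; A₂A₃ = 2·13·10 = 260; A₃A₄ = 13·10·28 = 3640; A₄A₅ = 10·28·26 = 7280.
Length 3: A₁..A₃: k=1: 0+260+8·2·10=420; k=2: 208+0+8·13·10=1248 → min 420 | A₂..A₄: k=2: 0+3640+2·13·28=4368; k=3: 260+0+2·10·28=820 → min 820 | A₃..A₅: k=3: 0+7280+13·10·26=10660; k=4: 3640+0+13·28·26=13104 → min 10660.
Length 4: A₁..A₄: k=1: 0+820+8·2·28=1268; k=2: 208+3640+8·13·28=6760; k=3: 420+0+8·10·28=2660 → min 1268 | A₂..A₅: k=2: 0+10660+2·13·26=11336; k=3: 260+7280+2·10·26=8060; k=4: 820+0+2·28·26=2276 → min 2276.
Top-level splits: k=1: (A₁..A₁)·(A₂..A₅) → 0+2276+8·2·26 = 2692; k=2: (A₁..A₂)·(A₃..A₅) → 208+10660+8·13·26 = 13572; k=3: (A₁..A₃)·(A₄..A₅) → 420+7280+8·10·26 = 9780; k=4: (A₁..A₄)·(A₅..A₅) → 1268+0+8·28·26 = 7092.
Best split is after A₁, i.e. k = 1.

1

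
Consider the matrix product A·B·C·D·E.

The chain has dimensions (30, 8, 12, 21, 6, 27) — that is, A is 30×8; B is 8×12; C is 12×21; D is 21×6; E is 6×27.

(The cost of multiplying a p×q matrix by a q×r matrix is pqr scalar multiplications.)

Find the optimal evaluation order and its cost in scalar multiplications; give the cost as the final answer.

8388

Adjacent pairs: AB = 30·8·12 = 2880; BC = 8·12·21 = 2016; CD = 12·21·6 = 1512; DE = 21·6·27 = 3402.
Length 3: A..C: k=1: 0+2016+30·8·21=7056; k=2: 2880+0+30·12·21=10440 → min 7056 | B..D: k=2: 0+1512+8·12·6=2088; k=3: 2016+0+8·21·6=3024 → min 2088 | C..E: k=3: 0+3402+12·21·27=10206; k=4: 1512+0+12·6·27=3456 → min 3456.
Length 4: A..D: k=1: 0+2088+30·8·6=3528; k=2: 2880+1512+30·12·6=6552; k=3: 7056+0+30·21·6=10836 → min 3528 | B..E: k=2: 0+3456+8·12·27=6048; k=3: 2016+3402+8·21·27=9954; k=4: 2088+0+8·6·27=3384 → min 3384.
Length 5: A..E: k=1: 0+3384+30·8·27=9864; k=2: 2880+3456+30·12·27=16056; k=3: 7056+3402+30·21·27=27468; k=4: 3528+0+30·6·27=8388 → min 8388.
Optimal parenthesization: ((A·(B·(C·D)))·E) with cost 8388.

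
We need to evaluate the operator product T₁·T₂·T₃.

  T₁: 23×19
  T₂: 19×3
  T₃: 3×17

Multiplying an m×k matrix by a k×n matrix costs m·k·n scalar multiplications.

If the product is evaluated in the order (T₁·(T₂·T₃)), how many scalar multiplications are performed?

(T₂·T₃): 19×3 by 3×17 → 19×17, cost 19·3·17 = 969
(T₁·(T₂·T₃)): 23×19 by 19×17 → 23×17, cost 23·19·17 = 7429; cumulative 8398
Total: 8398 scalar multiplications.

8398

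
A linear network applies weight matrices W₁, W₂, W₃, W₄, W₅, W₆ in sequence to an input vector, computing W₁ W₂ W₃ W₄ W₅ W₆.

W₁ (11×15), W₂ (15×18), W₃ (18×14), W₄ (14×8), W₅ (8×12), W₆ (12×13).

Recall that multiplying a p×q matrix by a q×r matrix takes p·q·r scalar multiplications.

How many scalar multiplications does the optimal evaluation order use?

Adjacent pairs: W₁W₂ = 11·15·18 = 2970; W₂W₃ = 15·18·14 = 3780; W₃W₄ = 18·14·8 = 2016; W₄W₅ = 14·8·12 = 1344; W₅W₆ = 8·12·13 = 1248.
Length 3: W₁..W₃: k=1: 0+3780+11·15·14=6090; k=2: 2970+0+11·18·14=5742 → min 5742 | W₂..W₄: k=2: 0+2016+15·18·8=4176; k=3: 3780+0+15·14·8=5460 → min 4176 | W₃..W₅: k=3: 0+1344+18·14·12=4368; k=4: 2016+0+18·8·12=3744 → min 3744 | W₄..W₆: k=4: 0+1248+14·8·13=2704; k=5: 1344+0+14·12·13=3528 → min 2704.
Length 4: W₁..W₄: k=1: 0+4176+11·15·8=5496; k=2: 2970+2016+11·18·8=6570; k=3: 5742+0+11·14·8=6974 → min 5496 | W₂..W₅: k=2: 0+3744+15·18·12=6984; k=3: 3780+1344+15·14·12=7644; k=4: 4176+0+15·8·12=5616 → min 5616 | W₃..W₆: k=3: 0+2704+18·14·13=5980; k=4: 2016+1248+18·8·13=5136; k=5: 3744+0+18·12·13=6552 → min 5136.
Length 5: W₁..W₅: k=1: 0+5616+11·15·12=7596; k=2: 2970+3744+11·18·12=9090; k=3: 5742+1344+11·14·12=8934; k=4: 5496+0+11·8·12=6552 → min 6552 | W₂..W₆: k=2: 0+5136+15·18·13=8646; k=3: 3780+2704+15·14·13=9214; k=4: 4176+1248+15·8·13=6984; k=5: 5616+0+15·12·13=7956 → min 6984.
Length 6: W₁..W₆: k=1: 0+6984+11·15·13=9129; k=2: 2970+5136+11·18·13=10680; k=3: 5742+2704+11·14·13=10448; k=4: 5496+1248+11·8·13=7888; k=5: 6552+0+11·12·13=8268 → min 7888.
Optimal order: ((W₁ (W₂ (W₃ W₄))) (W₅ W₆)) with cost 7888.

7888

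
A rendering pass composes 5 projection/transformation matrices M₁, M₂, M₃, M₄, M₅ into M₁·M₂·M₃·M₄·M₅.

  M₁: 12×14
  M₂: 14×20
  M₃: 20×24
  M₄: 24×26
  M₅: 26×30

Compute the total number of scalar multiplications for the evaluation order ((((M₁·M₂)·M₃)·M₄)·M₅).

(M₁·M₂): 12×14 by 14×20 → 12×20, cost 12·14·20 = 3360
((M₁·M₂)·M₃): 12×20 by 20×24 → 12×24, cost 12·20·24 = 5760; cumulative 9120
(((M₁·M₂)·M₃)·M₄): 12×24 by 24×26 → 12×26, cost 12·24·26 = 7488; cumulative 16608
((((M₁·M₂)·M₃)·M₄)·M₅): 12×26 by 26×30 → 12×30, cost 12·26·30 = 9360; cumulative 25968
Total: 25968 scalar multiplications.

25968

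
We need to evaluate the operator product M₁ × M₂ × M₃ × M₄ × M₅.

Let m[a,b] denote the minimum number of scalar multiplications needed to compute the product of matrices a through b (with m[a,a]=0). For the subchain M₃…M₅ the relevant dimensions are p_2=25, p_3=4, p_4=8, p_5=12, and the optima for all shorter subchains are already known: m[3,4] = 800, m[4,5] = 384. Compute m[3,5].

m[3,5] = min over k∈[3,4] of m[3,k]+m[k+1,5]+p_{2}·p_k·p_{5}.
k=3: 0 + 384 + 25·4·12 = 1584; k=4: 800 + 0 + 25·8·12 = 3200.
Minimum: 1584 at k=3.

1584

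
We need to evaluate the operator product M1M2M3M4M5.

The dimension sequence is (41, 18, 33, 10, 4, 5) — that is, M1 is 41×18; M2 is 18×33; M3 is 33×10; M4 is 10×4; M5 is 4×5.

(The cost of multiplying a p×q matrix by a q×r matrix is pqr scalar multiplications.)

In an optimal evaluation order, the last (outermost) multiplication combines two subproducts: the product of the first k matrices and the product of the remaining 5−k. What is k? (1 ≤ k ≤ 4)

Adjacent pairs: M1M2 = 41·18·33 = 24354; M2M3 = 18·33·10 = 5940; M3M4 = 33·10·4 = 1320; M4M5 = 10·4·5 = 200.
Length 3: M1..M3: k=1: 0+5940+41·18·10=13320; k=2: 24354+0+41·33·10=37884 → min 13320 | M2..M4: k=2: 0+1320+18·33·4=3696; k=3: 5940+0+18·10·4=6660 → min 3696 | M3..M5: k=3: 0+200+33·10·5=1850; k=4: 1320+0+33·4·5=1980 → min 1850.
Length 4: M1..M4: k=1: 0+3696+41·18·4=6648; k=2: 24354+1320+41·33·4=31086; k=3: 13320+0+41·10·4=14960 → min 6648 | M2..M5: k=2: 0+1850+18·33·5=4820; k=3: 5940+200+18·10·5=7040; k=4: 3696+0+18·4·5=4056 → min 4056.
Top-level splits: k=1: (M1..M1)·(M2..M5) → 0+4056+41·18·5 = 7746; k=2: (M1..M2)·(M3..M5) → 24354+1850+41·33·5 = 32969; k=3: (M1..M3)·(M4..M5) → 13320+200+41·10·5 = 15570; k=4: (M1..M4)·(M5..M5) → 6648+0+41·4·5 = 7468.
Best split is after M4, i.e. k = 4.

4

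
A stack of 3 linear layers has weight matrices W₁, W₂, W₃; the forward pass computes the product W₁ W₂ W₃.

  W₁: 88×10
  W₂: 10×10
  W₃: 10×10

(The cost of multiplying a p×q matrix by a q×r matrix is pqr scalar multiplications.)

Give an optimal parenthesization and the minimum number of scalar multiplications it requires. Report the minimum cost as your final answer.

(W₁ (W₂ W₃)): cost 9800.
((W₁ W₂) W₃): cost 17600.
Optimal: (W₁ (W₂ W₃)) with cost 9800.

9800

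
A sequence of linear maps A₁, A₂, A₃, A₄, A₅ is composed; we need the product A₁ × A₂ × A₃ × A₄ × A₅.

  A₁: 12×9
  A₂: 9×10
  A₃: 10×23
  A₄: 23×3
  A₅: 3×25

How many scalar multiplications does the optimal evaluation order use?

Adjacent pairs: A₁A₂ = 12·9·10 = 1080; A₂A₃ = 9·10·23 = 2070; A₃A₄ = 10·23·3 = 690; A₄A₅ = 23·3·25 = 1725.
Length 3: A₁..A₃: k=1: 0+2070+12·9·23=4554; k=2: 1080+0+12·10·23=3840 → min 3840 | A₂..A₄: k=2: 0+690+9·10·3=960; k=3: 2070+0+9·23·3=2691 → min 960 | A₃..A₅: k=3: 0+1725+10·23·25=7475; k=4: 690+0+10·3·25=1440 → min 1440.
Length 4: A₁..A₄: k=1: 0+960+12·9·3=1284; k=2: 1080+690+12·10·3=2130; k=3: 3840+0+12·23·3=4668 → min 1284 | A₂..A₅: k=2: 0+1440+9·10·25=3690; k=3: 2070+1725+9·23·25=8970; k=4: 960+0+9·3·25=1635 → min 1635.
Length 5: A₁..A₅: k=1: 0+1635+12·9·25=4335; k=2: 1080+1440+12·10·25=5520; k=3: 3840+1725+12·23·25=12465; k=4: 1284+0+12·3·25=2184 → min 2184.
Optimal order: ((A₁ × (A₂ × (A₃ × A₄))) × A₅) with cost 2184.

2184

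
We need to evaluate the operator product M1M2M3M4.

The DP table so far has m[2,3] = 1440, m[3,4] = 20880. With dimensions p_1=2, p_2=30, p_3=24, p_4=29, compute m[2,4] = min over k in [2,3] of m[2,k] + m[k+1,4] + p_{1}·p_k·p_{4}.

2832

m[2,4] = min over k∈[2,3] of m[2,k]+m[k+1,4]+p_{1}·p_k·p_{4}.
k=2: 0 + 20880 + 2·30·29 = 22620; k=3: 1440 + 0 + 2·24·29 = 2832.
Minimum: 2832 at k=3.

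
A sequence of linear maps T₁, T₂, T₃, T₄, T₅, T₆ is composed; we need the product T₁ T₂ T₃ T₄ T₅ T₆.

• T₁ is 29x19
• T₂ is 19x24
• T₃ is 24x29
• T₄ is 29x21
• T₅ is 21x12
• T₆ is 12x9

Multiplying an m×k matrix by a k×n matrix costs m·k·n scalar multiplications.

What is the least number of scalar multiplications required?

23076

Adjacent pairs: T₁T₂ = 29·19·24 = 13224; T₂T₃ = 19·24·29 = 13224; T₃T₄ = 24·29·21 = 14616; T₄T₅ = 29·21·12 = 7308; T₅T₆ = 21·12·9 = 2268.
Length 3: T₁..T₃: k=1: 0+13224+29·19·29=29203; k=2: 13224+0+29·24·29=33408 → min 29203 | T₂..T₄: k=2: 0+14616+19·24·21=24192; k=3: 13224+0+19·29·21=24795 → min 24192 | T₃..T₅: k=3: 0+7308+24·29·12=15660; k=4: 14616+0+24·21·12=20664 → min 15660 | T₄..T₆: k=4: 0+2268+29·21·9=7749; k=5: 7308+0+29·12·9=10440 → min 7749.
Length 4: T₁..T₄: k=1: 0+24192+29·19·21=35763; k=2: 13224+14616+29·24·21=42456; k=3: 29203+0+29·29·21=46864 → min 35763 | T₂..T₅: k=2: 0+15660+19·24·12=21132; k=3: 13224+7308+19·29·12=27144; k=4: 24192+0+19·21·12=28980 → min 21132 | T₃..T₆: k=3: 0+7749+24·29·9=14013; k=4: 14616+2268+24·21·9=21420; k=5: 15660+0+24·12·9=18252 → min 14013.
Length 5: T₁..T₅: k=1: 0+21132+29·19·12=27744; k=2: 13224+15660+29·24·12=37236; k=3: 29203+7308+29·29·12=46603; k=4: 35763+0+29·21·12=43071 → min 27744 | T₂..T₆: k=2: 0+14013+19·24·9=18117; k=3: 13224+7749+19·29·9=25932; k=4: 24192+2268+19·21·9=30051; k=5: 21132+0+19·12·9=23184 → min 18117.
Length 6: T₁..T₆: k=1: 0+18117+29·19·9=23076; k=2: 13224+14013+29·24·9=33501; k=3: 29203+7749+29·29·9=44521; k=4: 35763+2268+29·21·9=43512; k=5: 27744+0+29·12·9=30876 → min 23076.
Optimal order: (T₁ (T₂ (T₃ (T₄ (T₅ T₆))))) with cost 23076.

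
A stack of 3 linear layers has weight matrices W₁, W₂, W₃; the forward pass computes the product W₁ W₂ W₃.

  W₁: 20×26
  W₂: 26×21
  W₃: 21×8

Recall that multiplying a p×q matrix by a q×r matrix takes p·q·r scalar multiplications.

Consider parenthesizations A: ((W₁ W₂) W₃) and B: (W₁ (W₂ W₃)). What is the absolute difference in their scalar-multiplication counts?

Order A = ((W₁ W₂) W₃): (W₁ W₂): 20×26 by 26×21 → 20×21, cost 20·26·21 = 10920; ((W₁ W₂) W₃): 20×21 by 21×8 → 20×8, cost 20·21·8 = 3360; cumulative 14280. Total 14280.
Order B = (W₁ (W₂ W₃)): (W₂ W₃): 26×21 by 21×8 → 26×8, cost 26·21·8 = 4368; (W₁ (W₂ W₃)): 20×26 by 26×8 → 20×8, cost 20·26·8 = 4160; cumulative 8528. Total 8528.
Difference: |14280 − 8528| = 5752.

5752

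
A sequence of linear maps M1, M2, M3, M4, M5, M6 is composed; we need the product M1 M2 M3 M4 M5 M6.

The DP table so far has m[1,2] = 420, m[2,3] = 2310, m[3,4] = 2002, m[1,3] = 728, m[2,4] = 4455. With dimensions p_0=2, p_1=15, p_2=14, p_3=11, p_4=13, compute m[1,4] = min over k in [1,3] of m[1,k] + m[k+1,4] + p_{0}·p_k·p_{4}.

1014

m[1,4] = min over k∈[1,3] of m[1,k]+m[k+1,4]+p_{0}·p_k·p_{4}.
k=1: 0 + 4455 + 2·15·13 = 4845; k=2: 420 + 2002 + 2·14·13 = 2786; k=3: 728 + 0 + 2·11·13 = 1014.
Minimum: 1014 at k=3.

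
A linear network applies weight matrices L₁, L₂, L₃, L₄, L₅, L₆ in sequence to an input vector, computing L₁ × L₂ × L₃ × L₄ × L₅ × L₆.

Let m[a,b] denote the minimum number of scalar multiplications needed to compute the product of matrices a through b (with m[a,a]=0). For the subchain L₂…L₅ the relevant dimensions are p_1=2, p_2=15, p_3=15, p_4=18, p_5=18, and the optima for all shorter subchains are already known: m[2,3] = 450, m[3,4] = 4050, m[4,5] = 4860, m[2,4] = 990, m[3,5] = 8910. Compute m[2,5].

1638

m[2,5] = min over k∈[2,4] of m[2,k]+m[k+1,5]+p_{1}·p_k·p_{5}.
k=2: 0 + 8910 + 2·15·18 = 9450; k=3: 450 + 4860 + 2·15·18 = 5850; k=4: 990 + 0 + 2·18·18 = 1638.
Minimum: 1638 at k=4.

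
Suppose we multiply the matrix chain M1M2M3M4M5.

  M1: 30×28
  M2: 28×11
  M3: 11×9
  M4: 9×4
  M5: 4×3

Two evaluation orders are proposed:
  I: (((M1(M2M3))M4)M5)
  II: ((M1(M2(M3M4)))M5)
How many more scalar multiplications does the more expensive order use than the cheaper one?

Order I = (((M1(M2M3))M4)M5): (M2M3): 28×11 by 11×9 → 28×9, cost 28·11·9 = 2772; (M1(M2M3)): 30×28 by 28×9 → 30×9, cost 30·28·9 = 7560; cumulative 10332; ((M1(M2M3))M4): 30×9 by 9×4 → 30×4, cost 30·9·4 = 1080; cumulative 11412; (((M1(M2M3))M4)M5): 30×4 by 4×3 → 30×3, cost 30·4·3 = 360; cumulative 11772. Total 11772.
Order II = ((M1(M2(M3M4)))M5): (M3M4): 11×9 by 9×4 → 11×4, cost 11·9·4 = 396; (M2(M3M4)): 28×11 by 11×4 → 28×4, cost 28·11·4 = 1232; cumulative 1628; (M1(M2(M3M4))): 30×28 by 28×4 → 30×4, cost 30·28·4 = 3360; cumulative 4988; ((M1(M2(M3M4)))M5): 30×4 by 4×3 → 30×3, cost 30·4·3 = 360; cumulative 5348. Total 5348.
Difference: |11772 − 5348| = 6424.

6424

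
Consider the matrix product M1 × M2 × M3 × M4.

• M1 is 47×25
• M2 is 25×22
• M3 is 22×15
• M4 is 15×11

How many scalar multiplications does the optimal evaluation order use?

22605

Adjacent pairs: M1M2 = 47·25·22 = 25850; M2M3 = 25·22·15 = 8250; M3M4 = 22·15·11 = 3630.
Length 3: M1..M3: k=1: 0+8250+47·25·15=25875; k=2: 25850+0+47·22·15=41360 → min 25875 | M2..M4: k=2: 0+3630+25·22·11=9680; k=3: 8250+0+25·15·11=12375 → min 9680.
Length 4: M1..M4: k=1: 0+9680+47·25·11=22605; k=2: 25850+3630+47·22·11=40854; k=3: 25875+0+47·15·11=33630 → min 22605.
Optimal order: (M1 × (M2 × (M3 × M4))) with cost 22605.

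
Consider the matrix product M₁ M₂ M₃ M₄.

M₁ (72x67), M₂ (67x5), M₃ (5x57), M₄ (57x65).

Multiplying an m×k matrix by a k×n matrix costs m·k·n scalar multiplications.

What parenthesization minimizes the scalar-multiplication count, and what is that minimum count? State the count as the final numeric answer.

Adjacent pairs: M₁M₂ = 72·67·5 = 24120; M₂M₃ = 67·5·57 = 19095; M₃M₄ = 5·57·65 = 18525.
Length 3: M₁..M₃: k=1: 0+19095+72·67·57=294063; k=2: 24120+0+72·5·57=44640 → min 44640 | M₂..M₄: k=2: 0+18525+67·5·65=40300; k=3: 19095+0+67·57·65=267330 → min 40300.
Length 4: M₁..M₄: k=1: 0+40300+72·67·65=353860; k=2: 24120+18525+72·5·65=66045; k=3: 44640+0+72·57·65=311400 → min 66045.
Optimal parenthesization: ((M₁ M₂) (M₃ M₄)) with cost 66045.

66045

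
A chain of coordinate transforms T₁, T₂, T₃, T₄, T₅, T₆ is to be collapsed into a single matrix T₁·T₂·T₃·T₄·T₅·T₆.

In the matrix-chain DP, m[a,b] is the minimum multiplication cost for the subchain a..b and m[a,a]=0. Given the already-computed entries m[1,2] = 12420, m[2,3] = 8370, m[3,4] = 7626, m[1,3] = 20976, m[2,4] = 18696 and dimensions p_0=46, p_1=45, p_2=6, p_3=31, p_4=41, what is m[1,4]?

m[1,4] = min over k∈[1,3] of m[1,k]+m[k+1,4]+p_{0}·p_k·p_{4}.
k=1: 0 + 18696 + 46·45·41 = 103566; k=2: 12420 + 7626 + 46·6·41 = 31362; k=3: 20976 + 0 + 46·31·41 = 79442.
Minimum: 31362 at k=2.

31362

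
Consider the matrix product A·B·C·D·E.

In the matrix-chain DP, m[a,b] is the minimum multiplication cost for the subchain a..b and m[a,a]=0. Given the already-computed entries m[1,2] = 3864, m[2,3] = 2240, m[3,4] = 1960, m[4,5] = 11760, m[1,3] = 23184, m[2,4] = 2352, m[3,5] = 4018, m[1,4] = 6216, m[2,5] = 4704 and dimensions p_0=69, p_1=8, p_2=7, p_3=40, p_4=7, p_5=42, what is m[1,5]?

26502

m[1,5] = min over k∈[1,4] of m[1,k]+m[k+1,5]+p_{0}·p_k·p_{5}.
k=1: 0 + 4704 + 69·8·42 = 27888; k=2: 3864 + 4018 + 69·7·42 = 28168; k=3: 23184 + 11760 + 69·40·42 = 150864; k=4: 6216 + 0 + 69·7·42 = 26502.
Minimum: 26502 at k=4.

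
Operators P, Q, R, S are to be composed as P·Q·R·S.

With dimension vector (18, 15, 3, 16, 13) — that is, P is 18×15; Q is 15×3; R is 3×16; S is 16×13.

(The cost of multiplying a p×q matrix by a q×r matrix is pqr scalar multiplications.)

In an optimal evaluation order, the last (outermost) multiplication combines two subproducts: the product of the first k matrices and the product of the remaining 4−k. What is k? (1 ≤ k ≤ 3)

2

Adjacent pairs: PQ = 18·15·3 = 810; QR = 15·3·16 = 720; RS = 3·16·13 = 624.
Length 3: P..R: k=1: 0+720+18·15·16=5040; k=2: 810+0+18·3·16=1674 → min 1674 | Q..S: k=2: 0+624+15·3·13=1209; k=3: 720+0+15·16·13=3840 → min 1209.
Top-level splits: k=1: (P..P)·(Q..S) → 0+1209+18·15·13 = 4719; k=2: (P..Q)·(R..S) → 810+624+18·3·13 = 2136; k=3: (P..R)·(S..S) → 1674+0+18·16·13 = 5418.
Best split is after Q, i.e. k = 2.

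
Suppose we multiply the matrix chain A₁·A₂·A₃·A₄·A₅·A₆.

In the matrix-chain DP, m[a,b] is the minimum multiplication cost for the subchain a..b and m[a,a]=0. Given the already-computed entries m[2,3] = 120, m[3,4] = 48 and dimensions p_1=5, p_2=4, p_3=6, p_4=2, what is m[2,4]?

88

m[2,4] = min over k∈[2,3] of m[2,k]+m[k+1,4]+p_{1}·p_k·p_{4}.
k=2: 0 + 48 + 5·4·2 = 88; k=3: 120 + 0 + 5·6·2 = 180.
Minimum: 88 at k=2.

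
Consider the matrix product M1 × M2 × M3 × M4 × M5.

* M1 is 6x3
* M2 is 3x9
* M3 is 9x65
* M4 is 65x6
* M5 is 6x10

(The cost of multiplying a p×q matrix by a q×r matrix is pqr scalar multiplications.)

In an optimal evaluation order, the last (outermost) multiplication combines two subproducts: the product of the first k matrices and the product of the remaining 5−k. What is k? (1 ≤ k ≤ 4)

Adjacent pairs: M1M2 = 6·3·9 = 162; M2M3 = 3·9·65 = 1755; M3M4 = 9·65·6 = 3510; M4M5 = 65·6·10 = 3900.
Length 3: M1..M3: k=1: 0+1755+6·3·65=2925; k=2: 162+0+6·9·65=3672 → min 2925 | M2..M4: k=2: 0+3510+3·9·6=3672; k=3: 1755+0+3·65·6=2925 → min 2925 | M3..M5: k=3: 0+3900+9·65·10=9750; k=4: 3510+0+9·6·10=4050 → min 4050.
Length 4: M1..M4: k=1: 0+2925+6·3·6=3033; k=2: 162+3510+6·9·6=3996; k=3: 2925+0+6·65·6=5265 → min 3033 | M2..M5: k=2: 0+4050+3·9·10=4320; k=3: 1755+3900+3·65·10=7605; k=4: 2925+0+3·6·10=3105 → min 3105.
Top-level splits: k=1: (M1..M1)·(M2..M5) → 0+3105+6·3·10 = 3285; k=2: (M1..M2)·(M3..M5) → 162+4050+6·9·10 = 4752; k=3: (M1..M3)·(M4..M5) → 2925+3900+6·65·10 = 10725; k=4: (M1..M4)·(M5..M5) → 3033+0+6·6·10 = 3393.
Best split is after M1, i.e. k = 1.

1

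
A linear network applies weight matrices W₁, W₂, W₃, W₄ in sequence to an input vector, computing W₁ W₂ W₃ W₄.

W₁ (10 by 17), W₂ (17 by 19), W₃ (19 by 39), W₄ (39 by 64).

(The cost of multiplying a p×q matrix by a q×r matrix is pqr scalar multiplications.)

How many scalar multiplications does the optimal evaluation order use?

Adjacent pairs: W₁W₂ = 10·17·19 = 3230; W₂W₃ = 17·19·39 = 12597; W₃W₄ = 19·39·64 = 47424.
Length 3: W₁..W₃: k=1: 0+12597+10·17·39=19227; k=2: 3230+0+10·19·39=10640 → min 10640 | W₂..W₄: k=2: 0+47424+17·19·64=68096; k=3: 12597+0+17·39·64=55029 → min 55029.
Length 4: W₁..W₄: k=1: 0+55029+10·17·64=65909; k=2: 3230+47424+10·19·64=62814; k=3: 10640+0+10·39·64=35600 → min 35600.
Optimal order: (((W₁ W₂) W₃) W₄) with cost 35600.

35600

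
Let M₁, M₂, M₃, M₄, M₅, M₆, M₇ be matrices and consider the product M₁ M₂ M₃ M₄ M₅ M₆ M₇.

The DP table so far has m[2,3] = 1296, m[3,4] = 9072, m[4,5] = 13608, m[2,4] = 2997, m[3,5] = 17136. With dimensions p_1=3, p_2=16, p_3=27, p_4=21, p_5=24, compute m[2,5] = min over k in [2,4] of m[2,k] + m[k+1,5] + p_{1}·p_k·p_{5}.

m[2,5] = min over k∈[2,4] of m[2,k]+m[k+1,5]+p_{1}·p_k·p_{5}.
k=2: 0 + 17136 + 3·16·24 = 18288; k=3: 1296 + 13608 + 3·27·24 = 16848; k=4: 2997 + 0 + 3·21·24 = 4509.
Minimum: 4509 at k=4.

4509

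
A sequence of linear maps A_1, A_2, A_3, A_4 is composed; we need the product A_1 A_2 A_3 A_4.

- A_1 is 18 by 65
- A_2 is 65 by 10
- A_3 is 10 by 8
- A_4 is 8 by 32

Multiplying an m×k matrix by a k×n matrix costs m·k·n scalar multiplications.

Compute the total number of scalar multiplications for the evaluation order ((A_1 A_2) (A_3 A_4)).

20020

(A_1 A_2): 18×65 by 65×10 → 18×10, cost 18·65·10 = 11700
(A_3 A_4): 10×8 by 8×32 → 10×32, cost 10·8·32 = 2560
((A_1 A_2) (A_3 A_4)): 18×10 by 10×32 → 18×32, cost 18·10·32 = 5760; cumulative 20020
Total: 20020 scalar multiplications.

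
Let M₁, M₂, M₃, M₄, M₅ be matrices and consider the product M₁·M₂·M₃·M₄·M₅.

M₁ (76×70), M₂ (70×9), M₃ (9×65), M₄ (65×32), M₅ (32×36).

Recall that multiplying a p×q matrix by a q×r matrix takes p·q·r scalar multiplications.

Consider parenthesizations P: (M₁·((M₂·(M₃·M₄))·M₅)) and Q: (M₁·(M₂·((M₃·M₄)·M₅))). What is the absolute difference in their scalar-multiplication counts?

67752

Order P = (M₁·((M₂·(M₃·M₄))·M₅)): (M₃·M₄): 9×65 by 65×32 → 9×32, cost 9·65·32 = 18720; (M₂·(M₃·M₄)): 70×9 by 9×32 → 70×32, cost 70·9·32 = 20160; cumulative 38880; ((M₂·(M₃·M₄))·M₅): 70×32 by 32×36 → 70×36, cost 70·32·36 = 80640; cumulative 119520; (M₁·((M₂·(M₃·M₄))·M₅)): 76×70 by 70×36 → 76×36, cost 76·70·36 = 191520; cumulative 311040. Total 311040.
Order Q = (M₁·(M₂·((M₃·M₄)·M₅))): (M₃·M₄): 9×65 by 65×32 → 9×32, cost 9·65·32 = 18720; ((M₃·M₄)·M₅): 9×32 by 32×36 → 9×36, cost 9·32·36 = 10368; cumulative 29088; (M₂·((M₃·M₄)·M₅)): 70×9 by 9×36 → 70×36, cost 70·9·36 = 22680; cumulative 51768; (M₁·(M₂·((M₃·M₄)·M₅))): 76×70 by 70×36 → 76×36, cost 76·70·36 = 191520; cumulative 243288. Total 243288.
Difference: |311040 − 243288| = 67752.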